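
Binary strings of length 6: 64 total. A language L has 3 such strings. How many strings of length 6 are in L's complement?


Alphabet: {0,1}
String length: 6
Total strings of length 6 = 2^6 = 64
Strings in L = 3
Complement = total - |L|
= 64 - 3
= 61

61


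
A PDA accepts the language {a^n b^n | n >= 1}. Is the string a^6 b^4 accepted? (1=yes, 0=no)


Language requires equal numbers of a's and b's
PDA pushes for each 'a', pops for each 'b'
Number of a's = 6
Number of b's = 4
6 != 4 -> Reject

0


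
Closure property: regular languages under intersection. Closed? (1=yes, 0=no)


Regular languages are closed under:
- Union (DFA product construction)
- Intersection (DFA product construction)
- Complement (swap accept/reject states)
- Concatenation (NFA construction)
- Kleene star (NFA construction)
intersection is in this list
Therefore: closed

1


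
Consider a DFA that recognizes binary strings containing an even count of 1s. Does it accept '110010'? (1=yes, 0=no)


DFA has 2 states: q_even (start, accept=yes) and q_odd
Processing string '110010' character by character:
  Position 0: read '1', 1-count=1 -> q_odd
  Position 1: read '1', 1-count=2 -> q_even
  Position 2: read '0', 1-count=2 -> q_even (no change)
  Position 3: read '0', 1-count=2 -> q_even (no change)
  Position 4: read '1', 1-count=3 -> q_odd
  Position 5: read '0', 1-count=3 -> q_odd (no change)
Final state: q_odd, total 1s = 3 (odd); the DFA requires an even count -> reject

0


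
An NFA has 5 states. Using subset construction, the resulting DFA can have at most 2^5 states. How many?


NFA has 5 states
Subset construction: each DFA state = subset of NFA states
Maximum subsets = 2^5
2^5 = 32

32


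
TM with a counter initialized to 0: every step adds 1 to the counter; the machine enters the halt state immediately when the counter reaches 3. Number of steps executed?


Counter starts at 0. Counting sequence:
  Step 1: counter = 1
  Step 2: counter = 2
  Step 3: counter = 3
Counter reached 3 -> halt
Total steps = 3

3


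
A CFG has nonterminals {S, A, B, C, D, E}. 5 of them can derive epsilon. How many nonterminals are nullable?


Nonterminals: {S, A, B, C, D, E}
A nonterminal is nullable if it can derive epsilon
Counting nullable nonterminals: 5
Total nullable = 5

5


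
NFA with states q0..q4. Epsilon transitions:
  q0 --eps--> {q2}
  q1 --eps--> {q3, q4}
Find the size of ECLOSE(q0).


Starting from q0
Initialize closure = {q0}
Follow epsilon from q0 -> add q2
Final closure: {q0, q2}
Size = 2

2


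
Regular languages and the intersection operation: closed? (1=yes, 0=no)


Regular languages are closed under all standard operations:
- Union: Yes (product construction)
- Intersection: Yes (product construction)
- Complement: Yes (swap accept/reject)
- Concatenation: Yes (NFA construction)
Operation: intersection -> Closed

1


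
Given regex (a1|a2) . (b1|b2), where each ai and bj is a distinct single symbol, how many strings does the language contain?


First group: 2 alternatives
Second group: 2 alternatives
Concatenation: each choice from group 1 pairs with each from group 2
Total = 2 x 2 = 4

4


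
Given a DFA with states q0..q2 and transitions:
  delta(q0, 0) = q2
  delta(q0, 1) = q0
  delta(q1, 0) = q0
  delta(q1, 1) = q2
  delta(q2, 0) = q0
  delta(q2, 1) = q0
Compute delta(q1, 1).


Looking up transition function:
delta(q1, 1) in the table
Row: q1, Column: 1
Result: q2

q2


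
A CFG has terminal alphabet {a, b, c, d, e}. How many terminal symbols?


Terminal symbols: a, b, c, d, e
Counting each: a (#1), b (#2), c (#3), d (#4), e (#5)
Total = 5

5


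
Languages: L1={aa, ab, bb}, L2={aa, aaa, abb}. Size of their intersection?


L1 = {aa, ab, bb}
L2 = {aa, aaa, abb}
Checking each string in L1 against L2:
  'aa': in L2? Yes
  'ab': in L2? No
  'bb': in L2? No
Intersection = {aa}
|L1 ∩ L2| = 1

1


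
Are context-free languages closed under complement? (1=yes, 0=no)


CFL closure properties:
  Closed under: union, concatenation, Kleene star
  NOT closed under: intersection, complement
Operation 'complement' is in not-closed list -> No (not closed)

0


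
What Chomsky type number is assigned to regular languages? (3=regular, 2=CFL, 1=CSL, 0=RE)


Chomsky hierarchy levels:
  Type 3: Regular (DFA/NFA/regex)
  Type 2: Context-free (PDA)
  Type 1: Context-sensitive
  Type 0: Recursively enumerable (TM)
'regular' corresponds to Type 3

3


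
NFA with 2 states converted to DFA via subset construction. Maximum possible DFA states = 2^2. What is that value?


NFA has 2 states
Subset construction: each DFA state = subset of NFA states
Maximum subsets = 2^2
2^2 = 4

4


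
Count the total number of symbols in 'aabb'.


String: 'aabb'
Counting characters:
  'a' appears 2 time(s)
  'b' appears 2 time(s)
Total length = 2 + 2 = 4

4


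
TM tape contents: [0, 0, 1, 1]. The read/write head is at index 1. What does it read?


Tape: [0, 0, 1, 1]
Positions: 0 1 2 3
Values:    0 0 1 1
Head at position 1
tape[1] = 0

0


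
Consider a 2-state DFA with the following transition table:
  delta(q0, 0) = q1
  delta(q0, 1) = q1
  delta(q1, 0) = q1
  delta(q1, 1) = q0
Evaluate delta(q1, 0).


Looking up transition function:
delta(q1, 0) in the table
Row: q1, Column: 0
Result: q1

q1


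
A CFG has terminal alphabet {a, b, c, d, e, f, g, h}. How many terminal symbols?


Terminal symbols: a, b, c, d, e, f, g, h
Counting each: a (#1), b (#2), c (#3), d (#4), e (#5), f (#6), g (#7), h (#8)
Total = 8

8


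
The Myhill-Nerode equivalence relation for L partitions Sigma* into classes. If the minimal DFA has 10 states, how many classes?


Myhill-Nerode theorem:
Number of equivalence classes = number of states in minimal DFA
Minimal DFA states = 10
Therefore equivalence classes = 10

10


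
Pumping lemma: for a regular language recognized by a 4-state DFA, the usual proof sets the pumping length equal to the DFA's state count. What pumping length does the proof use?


Pumping lemma for regular languages (standard proof):
Take p = |Q|, the number of DFA states.
Any string of length >= |Q| passes through |Q|+1 states while reading its first |Q| symbols,
so by pigeonhole some state repeats, giving the loop that can be pumped.
Here |Q| = 4
Therefore the proof uses p = 4

4


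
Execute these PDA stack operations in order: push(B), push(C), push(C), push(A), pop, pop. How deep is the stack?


Tracing stack operations:
  push(B) -> stack = [B], depth=1
  push(C) -> stack = [B,C], depth=2
  push(C) -> stack = [B,C,C], depth=3
  push(A) -> stack = [B,C,C,A], depth=4
  pop -> removed A, stack = [B,C,C], depth=3
  pop -> removed C, stack = [B,C], depth=2
Final depth = 2

2


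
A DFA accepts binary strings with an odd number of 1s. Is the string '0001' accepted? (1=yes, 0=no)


DFA has 2 states: q_even (start, accept=no) and q_odd
Processing string '0001' character by character:
  Position 0: read '0', 1-count=0 -> q_even (no change)
  Position 1: read '0', 1-count=0 -> q_even (no change)
  Position 2: read '0', 1-count=0 -> q_even (no change)
  Position 3: read '1', 1-count=1 -> q_odd
Final state: q_odd, total 1s = 1 (odd); the DFA requires an odd count -> accept

1


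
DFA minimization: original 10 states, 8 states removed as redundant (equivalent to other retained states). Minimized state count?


Original DFA: 10 states
Redundant states removed: 8
Minimized states = original - removed
= 10 - 8
= 2

2


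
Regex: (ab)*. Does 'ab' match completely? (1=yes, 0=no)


Pattern: (ab)*
String: 'ab'
Pattern requires: zero or more repetitions of 'ab'
Pairs: ['ab']
All pairs are 'ab'? Yes
Result: 1

1


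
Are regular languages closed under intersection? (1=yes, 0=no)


Regular languages are closed under:
- Union (DFA product construction)
- Intersection (DFA product construction)
- Complement (swap accept/reject states)
- Concatenation (NFA construction)
- Kleene star (NFA construction)
intersection is in this list
Therefore: closed

1


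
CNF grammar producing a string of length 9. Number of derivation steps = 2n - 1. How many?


Chomsky Normal Form derivation:
String length n = 9
Each step either:
  - Splits a nonterminal into two (n-1 such steps)
  - Converts a nonterminal to terminal (n such steps)
Total = (n-1) + n = 2n - 1
= 2(9) - 1
= 18 - 1
= 17

17


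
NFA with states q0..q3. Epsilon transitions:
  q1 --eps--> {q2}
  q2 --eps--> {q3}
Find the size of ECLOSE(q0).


Starting from q0
Initialize closure = {q0}
q0 has no outgoing epsilon transitions -> nothing to add
Final closure: {q0}
Size = 1

1


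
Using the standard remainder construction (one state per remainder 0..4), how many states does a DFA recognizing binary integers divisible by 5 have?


Divisibility by 5 is tracked via the remainder mod 5: 0, 1, ..., 4
The construction assigns one state to each remainder
Number of remainders = 5

5


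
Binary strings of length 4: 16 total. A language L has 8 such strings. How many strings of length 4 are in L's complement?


Alphabet: {0,1}
String length: 4
Total strings of length 4 = 2^4 = 16
Strings in L = 8
Complement = total - |L|
= 16 - 8
= 8

8


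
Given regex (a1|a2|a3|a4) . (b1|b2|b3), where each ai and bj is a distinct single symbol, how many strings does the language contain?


First group: 4 alternatives
Second group: 3 alternatives
Concatenation: each choice from group 1 pairs with each from group 2
Total = 4 x 3 = 12

12


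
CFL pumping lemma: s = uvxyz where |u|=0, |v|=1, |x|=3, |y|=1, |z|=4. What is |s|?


|s| = |u| + |v| + |x| + |y| + |z|
= 0 + 1 + 3 + 1 + 4
= 1 + 3 + 5
= 4 + 5
= 9

9


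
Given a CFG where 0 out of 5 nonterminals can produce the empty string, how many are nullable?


Nonterminals: {S, A, B, C, D}
A nonterminal is nullable if it can derive epsilon
Counting nullable nonterminals: 0
Total nullable = 0

0


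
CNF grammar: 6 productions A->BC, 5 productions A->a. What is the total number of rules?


CNF allows two rule forms:
  A -> BC (binary): 6 rules
  A -> a (terminal): 5 rules
Total = 6 + 5 = 11

11


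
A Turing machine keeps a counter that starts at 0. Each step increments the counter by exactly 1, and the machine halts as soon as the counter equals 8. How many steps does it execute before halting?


Counter starts at 0. Counting sequence:
  Step 1: counter = 1
  Step 2: counter = 2
  Step 3: counter = 3
  Step 4: counter = 4
  Step 5: counter = 5
  Step 6: counter = 6
  Step 7: counter = 7
  Step 8: counter = 8
Counter reached 8 -> halt
Total steps = 8

8


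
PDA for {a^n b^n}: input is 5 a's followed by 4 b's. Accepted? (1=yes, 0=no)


Language requires equal numbers of a's and b's
PDA pushes for each 'a', pops for each 'b'
Number of a's = 5
Number of b's = 4
5 != 4 -> Reject

0


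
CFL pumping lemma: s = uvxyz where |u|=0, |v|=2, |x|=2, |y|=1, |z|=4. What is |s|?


|s| = |u| + |v| + |x| + |y| + |z|
= 0 + 2 + 2 + 1 + 4
= 2 + 2 + 5
= 4 + 5
= 9

9


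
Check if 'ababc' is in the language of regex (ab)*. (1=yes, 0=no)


Pattern: (ab)*
String: 'ababc'
Pattern requires: zero or more repetitions of 'ab'
Length 5 is odd -> cannot be (ab)* -> no match
Result: 0

0


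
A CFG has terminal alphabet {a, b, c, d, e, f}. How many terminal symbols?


Terminal symbols: a, b, c, d, e, f
Counting each: a (#1), b (#2), c (#3), d (#4), e (#5), f (#6)
Total = 6

6


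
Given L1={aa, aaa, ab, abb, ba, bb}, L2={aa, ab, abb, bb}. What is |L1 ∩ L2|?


L1 = {aa, aaa, ab, abb, ba, bb}
L2 = {aa, ab, abb, bb}
Checking each string in L1 against L2:
  'aa': in L2? Yes
  'aaa': in L2? No
  'ab': in L2? Yes
  'abb': in L2? Yes
  'ba': in L2? No
  'bb': in L2? Yes
Intersection = {aa, ab, abb, bb}
|L1 ∩ L2| = 4

4


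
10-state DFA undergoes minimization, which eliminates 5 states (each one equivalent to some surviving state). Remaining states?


Original DFA: 10 states
Redundant states removed: 5
Minimized states = original - removed
= 10 - 5
= 5

5


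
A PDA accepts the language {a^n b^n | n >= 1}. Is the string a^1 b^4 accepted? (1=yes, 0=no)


Language requires equal numbers of a's and b's
PDA pushes for each 'a', pops for each 'b'
Number of a's = 1
Number of b's = 4
1 != 4 -> Reject

0


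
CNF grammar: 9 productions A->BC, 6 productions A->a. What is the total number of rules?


CNF allows two rule forms:
  A -> BC (binary): 9 rules
  A -> a (terminal): 6 rules
Total = 9 + 6 = 15

15


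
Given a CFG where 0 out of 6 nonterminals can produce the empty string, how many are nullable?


Nonterminals: {S, A, B, C, D, E}
A nonterminal is nullable if it can derive epsilon
Counting nullable nonterminals: 0
Total nullable = 0

0


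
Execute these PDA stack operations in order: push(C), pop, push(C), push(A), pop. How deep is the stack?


Tracing stack operations:
  push(C) -> stack = [C], depth=1
  pop -> removed C, stack = [], depth=0
  push(C) -> stack = [C], depth=1
  push(A) -> stack = [C,A], depth=2
  pop -> removed A, stack = [C], depth=1
Final depth = 1

1


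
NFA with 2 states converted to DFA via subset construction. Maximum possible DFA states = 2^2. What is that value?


NFA has 2 states
Subset construction: each DFA state = subset of NFA states
Maximum subsets = 2^2
2^2 = 4

4


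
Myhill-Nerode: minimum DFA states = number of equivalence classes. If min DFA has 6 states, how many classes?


Myhill-Nerode theorem:
Number of equivalence classes = number of states in minimal DFA
Minimal DFA states = 6
Therefore equivalence classes = 6

6


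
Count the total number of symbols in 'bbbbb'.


String: 'bbbbb'
Counting characters:
  'b' appears 5 time(s)
Total length = 0 + 5 = 5

5


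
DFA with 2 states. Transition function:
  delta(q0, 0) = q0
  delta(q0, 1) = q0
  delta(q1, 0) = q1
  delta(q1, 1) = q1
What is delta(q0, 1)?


Looking up transition function:
delta(q0, 1) in the table
Row: q0, Column: 1
Result: q0

q0


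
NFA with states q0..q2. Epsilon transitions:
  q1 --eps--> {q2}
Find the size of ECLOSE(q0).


Starting from q0
Initialize closure = {q0}
q0 has no outgoing epsilon transitions -> nothing to add
Final closure: {q0}
Size = 1

1


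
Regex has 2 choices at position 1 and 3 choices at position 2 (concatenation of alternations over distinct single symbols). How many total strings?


First group: 2 alternatives
Second group: 3 alternatives
Concatenation: each choice from group 1 pairs with each from group 2
Total = 2 x 3 = 6

6


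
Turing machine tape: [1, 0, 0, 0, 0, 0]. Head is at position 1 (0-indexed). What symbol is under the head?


Tape: [1, 0, 0, 0, 0, 0]
Positions: 0 1 2 3 4 5
Values:    1 0 0 0 0 0
Head at position 1
tape[1] = 0

0


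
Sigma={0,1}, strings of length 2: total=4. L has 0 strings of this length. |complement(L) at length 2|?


Alphabet: {0,1}
String length: 2
Total strings of length 2 = 2^2 = 4
Strings in L = 0
Complement = total - |L|
= 4 - 0
= 4

4


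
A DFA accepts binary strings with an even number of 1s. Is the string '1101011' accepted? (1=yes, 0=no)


DFA has 2 states: q_even (start, accept=yes) and q_odd
Processing string '1101011' character by character:
  Position 0: read '1', 1-count=1 -> q_odd
  Position 1: read '1', 1-count=2 -> q_even
  Position 2: read '0', 1-count=2 -> q_even (no change)
  Position 3: read '1', 1-count=3 -> q_odd
  Position 4: read '0', 1-count=3 -> q_odd (no change)
  Position 5: read '1', 1-count=4 -> q_even
  Position 6: read '1', 1-count=5 -> q_odd
Final state: q_odd, total 1s = 5 (odd); the DFA requires an even count -> reject

0


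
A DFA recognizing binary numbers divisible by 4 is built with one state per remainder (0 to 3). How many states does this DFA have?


Divisibility by 4 is tracked via the remainder mod 4: 0, 1, ..., 3
The construction assigns one state to each remainder
Number of remainders = 4

4


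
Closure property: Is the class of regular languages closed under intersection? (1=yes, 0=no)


Regular languages are closed under all standard operations:
- Union: Yes (product construction)
- Intersection: Yes (product construction)
- Complement: Yes (swap accept/reject)
- Concatenation: Yes (NFA construction)
Operation: intersection -> Closed

1


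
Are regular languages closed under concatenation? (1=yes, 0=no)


Regular languages are closed under:
- Union (DFA product construction)
- Intersection (DFA product construction)
- Complement (swap accept/reject states)
- Concatenation (NFA construction)
- Kleene star (NFA construction)
concatenation is in this list
Therefore: closed

1


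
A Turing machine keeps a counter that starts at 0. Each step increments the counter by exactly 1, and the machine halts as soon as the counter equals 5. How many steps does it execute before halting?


Counter starts at 0. Counting sequence:
  Step 1: counter = 1
  Step 2: counter = 2
  Step 3: counter = 3
  Step 4: counter = 4
  Step 5: counter = 5
Counter reached 5 -> halt
Total steps = 5

5


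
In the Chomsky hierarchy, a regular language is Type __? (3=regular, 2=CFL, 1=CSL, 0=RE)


Chomsky hierarchy levels:
  Type 3: Regular (DFA/NFA/regex)
  Type 2: Context-free (PDA)
  Type 1: Context-sensitive
  Type 0: Recursively enumerable (TM)
'regular' corresponds to Type 3

3


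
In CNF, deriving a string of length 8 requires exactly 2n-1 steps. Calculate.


Chomsky Normal Form derivation:
String length n = 8
Each step either:
  - Splits a nonterminal into two (n-1 such steps)
  - Converts a nonterminal to terminal (n such steps)
Total = (n-1) + n = 2n - 1
= 2(8) - 1
= 16 - 1
= 15

15


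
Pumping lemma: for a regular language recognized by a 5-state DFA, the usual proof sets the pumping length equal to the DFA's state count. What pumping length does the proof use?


Pumping lemma for regular languages (standard proof):
Take p = |Q|, the number of DFA states.
Any string of length >= |Q| passes through |Q|+1 states while reading its first |Q| symbols,
so by pigeonhole some state repeats, giving the loop that can be pumped.
Here |Q| = 5
Therefore the proof uses p = 5

5


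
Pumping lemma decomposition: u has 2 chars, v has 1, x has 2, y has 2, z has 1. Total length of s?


|s| = |u| + |v| + |x| + |y| + |z|
= 2 + 1 + 2 + 2 + 1
= 3 + 2 + 3
= 5 + 3
= 8

8


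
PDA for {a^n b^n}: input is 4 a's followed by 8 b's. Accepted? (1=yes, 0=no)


Language requires equal numbers of a's and b's
PDA pushes for each 'a', pops for each 'b'
Number of a's = 4
Number of b's = 8
4 != 8 -> Reject

0


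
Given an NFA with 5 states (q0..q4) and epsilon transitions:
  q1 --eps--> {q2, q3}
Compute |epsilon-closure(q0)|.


Starting from q0
Initialize closure = {q0}
q0 has no outgoing epsilon transitions -> nothing to add
Final closure: {q0}
Size = 1

1


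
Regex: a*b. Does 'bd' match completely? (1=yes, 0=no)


Pattern: a*b
String: 'bd'
Pattern requires: zero or more 'a's followed by exactly one 'b'
Found 0 leading 'a's
Remaining: 'bd'
Remaining is not 'b' -> no match
Result: 0

0


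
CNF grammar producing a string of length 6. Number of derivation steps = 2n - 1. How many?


Chomsky Normal Form derivation:
String length n = 6
Each step either:
  - Splits a nonterminal into two (n-1 such steps)
  - Converts a nonterminal to terminal (n such steps)
Total = (n-1) + n = 2n - 1
= 2(6) - 1
= 12 - 1
= 11

11


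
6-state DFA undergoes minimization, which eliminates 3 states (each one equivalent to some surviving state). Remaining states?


Original DFA: 6 states
Redundant states removed: 3
Minimized states = original - removed
= 6 - 3
= 3

3


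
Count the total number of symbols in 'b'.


String: 'b'
Counting characters:
  'b' appears 1 time(s)
Total length = 0 + 1 = 1

1


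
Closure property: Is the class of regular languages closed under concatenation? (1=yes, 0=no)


Regular languages are closed under all standard operations:
- Union: Yes (product construction)
- Intersection: Yes (product construction)
- Complement: Yes (swap accept/reject)
- Concatenation: Yes (NFA construction)
Operation: concatenation -> Closed

1


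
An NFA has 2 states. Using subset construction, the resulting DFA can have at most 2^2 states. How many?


NFA has 2 states
Subset construction: each DFA state = subset of NFA states
Maximum subsets = 2^2
2^2 = 4

4


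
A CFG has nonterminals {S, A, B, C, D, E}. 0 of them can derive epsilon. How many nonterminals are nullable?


Nonterminals: {S, A, B, C, D, E}
A nonterminal is nullable if it can derive epsilon
Counting nullable nonterminals: 0
Total nullable = 0

0


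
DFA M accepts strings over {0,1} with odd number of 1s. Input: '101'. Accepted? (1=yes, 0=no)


DFA has 2 states: q_even (start, accept=no) and q_odd
Processing string '101' character by character:
  Position 0: read '1', 1-count=1 -> q_odd
  Position 1: read '0', 1-count=1 -> q_odd (no change)
  Position 2: read '1', 1-count=2 -> q_even
Final state: q_even, total 1s = 2 (even); the DFA requires an odd count -> reject

0


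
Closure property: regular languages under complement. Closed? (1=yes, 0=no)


Regular languages are closed under:
- Union (DFA product construction)
- Intersection (DFA product construction)
- Complement (swap accept/reject states)
- Concatenation (NFA construction)
- Kleene star (NFA construction)
complement is in this list
Therefore: closed

1


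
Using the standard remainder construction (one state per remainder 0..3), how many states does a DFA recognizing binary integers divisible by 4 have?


Divisibility by 4 is tracked via the remainder mod 4: 0, 1, ..., 3
The construction assigns one state to each remainder
Number of remainders = 4

4


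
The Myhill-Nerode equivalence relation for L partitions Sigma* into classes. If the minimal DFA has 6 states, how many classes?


Myhill-Nerode theorem:
Number of equivalence classes = number of states in minimal DFA
Minimal DFA states = 6
Therefore equivalence classes = 6

6


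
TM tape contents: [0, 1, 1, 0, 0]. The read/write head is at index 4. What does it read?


Tape: [0, 1, 1, 0, 0]
Positions: 0 1 2 3 4
Values:    0 1 1 0 0
Head at position 4
tape[4] = 0

0


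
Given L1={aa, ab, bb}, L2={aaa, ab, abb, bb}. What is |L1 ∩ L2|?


L1 = {aa, ab, bb}
L2 = {aaa, ab, abb, bb}
Checking each string in L1 against L2:
  'aa': in L2? No
  'ab': in L2? Yes
  'bb': in L2? Yes
Intersection = {ab, bb}
|L1 ∩ L2| = 2

2


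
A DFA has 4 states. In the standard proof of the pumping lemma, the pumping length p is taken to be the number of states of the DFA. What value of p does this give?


Pumping lemma for regular languages (standard proof):
Take p = |Q|, the number of DFA states.
Any string of length >= |Q| passes through |Q|+1 states while reading its first |Q| symbols,
so by pigeonhole some state repeats, giving the loop that can be pumped.
Here |Q| = 4
Therefore the proof uses p = 4

4


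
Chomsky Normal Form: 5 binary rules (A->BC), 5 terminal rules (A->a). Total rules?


CNF allows two rule forms:
  A -> BC (binary): 5 rules
  A -> a (terminal): 5 rules
Total = 5 + 5 = 10

10


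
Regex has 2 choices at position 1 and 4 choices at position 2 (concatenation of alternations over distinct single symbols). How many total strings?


First group: 2 alternatives
Second group: 4 alternatives
Concatenation: each choice from group 1 pairs with each from group 2
Total = 2 x 4 = 8

8


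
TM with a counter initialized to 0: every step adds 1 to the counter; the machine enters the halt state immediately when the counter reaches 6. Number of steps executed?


Counter starts at 0. Counting sequence:
  Step 1: counter = 1
  Step 2: counter = 2
  Step 3: counter = 3
  Step 4: counter = 4
  Step 5: counter = 5
  Step 6: counter = 6
Counter reached 6 -> halt
Total steps = 6

6


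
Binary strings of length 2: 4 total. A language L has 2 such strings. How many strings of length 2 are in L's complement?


Alphabet: {0,1}
String length: 2
Total strings of length 2 = 2^2 = 4
Strings in L = 2
Complement = total - |L|
= 4 - 2
= 2

2


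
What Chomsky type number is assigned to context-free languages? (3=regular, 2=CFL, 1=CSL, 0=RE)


Chomsky hierarchy levels:
  Type 3: Regular (DFA/NFA/regex)
  Type 2: Context-free (PDA)
  Type 1: Context-sensitive
  Type 0: Recursively enumerable (TM)
'context-free' corresponds to Type 2

2


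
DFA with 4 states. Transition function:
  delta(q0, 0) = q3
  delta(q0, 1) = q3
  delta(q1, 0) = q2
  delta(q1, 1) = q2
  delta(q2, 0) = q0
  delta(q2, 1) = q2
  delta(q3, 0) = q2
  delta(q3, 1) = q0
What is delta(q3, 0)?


Looking up transition function:
delta(q3, 0) in the table
Row: q3, Column: 0
Result: q2

q2


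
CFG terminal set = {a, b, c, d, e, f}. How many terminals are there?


Terminal symbols: a, b, c, d, e, f
Counting each: a (#1), b (#2), c (#3), d (#4), e (#5), f (#6)
Total = 6

6


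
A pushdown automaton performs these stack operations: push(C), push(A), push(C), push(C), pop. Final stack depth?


Tracing stack operations:
  push(C) -> stack = [C], depth=1
  push(A) -> stack = [C,A], depth=2
  push(C) -> stack = [C,A,C], depth=3
  push(C) -> stack = [C,A,C,C], depth=4
  pop -> removed C, stack = [C,A,C], depth=3
Final depth = 3

3


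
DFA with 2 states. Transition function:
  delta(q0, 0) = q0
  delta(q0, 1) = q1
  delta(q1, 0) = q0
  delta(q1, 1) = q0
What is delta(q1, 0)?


Looking up transition function:
delta(q1, 0) in the table
Row: q1, Column: 0
Result: q0

q0


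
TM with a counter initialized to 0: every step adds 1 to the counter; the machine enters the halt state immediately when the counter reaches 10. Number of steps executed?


Counter starts at 0. Counting sequence:
  Step 1: counter = 1
  Step 2: counter = 2
  Step 3: counter = 3
  Step 4: counter = 4
  Step 5: counter = 5
  Step 6: counter = 6
  ...
  Step 10: counter = 10
Counter reached 10 -> halt
Total steps = 10

10


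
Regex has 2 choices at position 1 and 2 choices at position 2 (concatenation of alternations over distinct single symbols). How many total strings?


First group: 2 alternatives
Second group: 2 alternatives
Concatenation: each choice from group 1 pairs with each from group 2
Total = 2 x 2 = 4

4


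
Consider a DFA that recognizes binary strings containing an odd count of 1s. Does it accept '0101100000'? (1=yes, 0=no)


DFA has 2 states: q_even (start, accept=no) and q_odd
Processing string '0101100000' character by character:
  Position 0: read '0', 1-count=0 -> q_even (no change)
  Position 1: read '1', 1-count=1 -> q_odd
  Position 2: read '0', 1-count=1 -> q_odd (no change)
  Position 3: read '1', 1-count=2 -> q_even
  Position 4: read '1', 1-count=3 -> q_odd
  Position 5: read '0', 1-count=3 -> q_odd (no change)
  Position 6: read '0', 1-count=3 -> q_odd (no change)
  Position 7: read '0', 1-count=3 -> q_odd (no change)
  Position 8: read '0', 1-count=3 -> q_odd (no change)
  Position 9: read '0', 1-count=3 -> q_odd (no change)
Final state: q_odd, total 1s = 3 (odd); the DFA requires an odd count -> accept

1


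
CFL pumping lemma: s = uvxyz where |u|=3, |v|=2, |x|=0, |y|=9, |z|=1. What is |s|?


|s| = |u| + |v| + |x| + |y| + |z|
= 3 + 2 + 0 + 9 + 1
= 5 + 0 + 10
= 5 + 10
= 15

15


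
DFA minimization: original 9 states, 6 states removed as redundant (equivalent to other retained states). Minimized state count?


Original DFA: 9 states
Redundant states removed: 6
Minimized states = original - removed
= 9 - 6
= 3

3


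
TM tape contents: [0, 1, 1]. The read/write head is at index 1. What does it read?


Tape: [0, 1, 1]
Positions: 0 1 2
Values:    0 1 1
Head at position 1
tape[1] = 1

1


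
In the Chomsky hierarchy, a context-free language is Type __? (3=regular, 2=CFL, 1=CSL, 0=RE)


Chomsky hierarchy levels:
  Type 3: Regular (DFA/NFA/regex)
  Type 2: Context-free (PDA)
  Type 1: Context-sensitive
  Type 0: Recursively enumerable (TM)
'context-free' corresponds to Type 2

2


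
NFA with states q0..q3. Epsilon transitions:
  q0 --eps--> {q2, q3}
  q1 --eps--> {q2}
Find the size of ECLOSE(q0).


Starting from q0
Initialize closure = {q0}
Follow epsilon from q0 -> add q2
Follow epsilon from q0 -> add q3
Final closure: {q0, q2, q3}
Size = 3

3


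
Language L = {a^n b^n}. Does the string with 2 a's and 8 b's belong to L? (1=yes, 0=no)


Language requires equal numbers of a's and b's
PDA pushes for each 'a', pops for each 'b'
Number of a's = 2
Number of b's = 8
2 != 8 -> Reject

0


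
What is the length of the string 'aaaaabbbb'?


String: 'aaaaabbbb'
Counting characters:
  'a' appears 5 time(s)
  'b' appears 4 time(s)
Total length = 5 + 4 = 9

9


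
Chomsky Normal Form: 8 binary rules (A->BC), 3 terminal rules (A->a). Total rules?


CNF allows two rule forms:
  A -> BC (binary): 8 rules
  A -> a (terminal): 3 rules
Total = 8 + 3 = 11

11


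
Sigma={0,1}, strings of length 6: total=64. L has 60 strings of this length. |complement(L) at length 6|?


Alphabet: {0,1}
String length: 6
Total strings of length 6 = 2^6 = 64
Strings in L = 60
Complement = total - |L|
= 64 - 60
= 4

4


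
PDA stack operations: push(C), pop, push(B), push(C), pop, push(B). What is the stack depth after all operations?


Tracing stack operations:
  push(C) -> stack = [C], depth=1
  pop -> removed C, stack = [], depth=0
  push(B) -> stack = [B], depth=1
  push(C) -> stack = [B,C], depth=2
  pop -> removed C, stack = [B], depth=1
  push(B) -> stack = [B,B], depth=2
Final depth = 2

2


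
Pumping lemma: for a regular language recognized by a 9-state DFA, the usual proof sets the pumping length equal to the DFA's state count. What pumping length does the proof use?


Pumping lemma for regular languages (standard proof):
Take p = |Q|, the number of DFA states.
Any string of length >= |Q| passes through |Q|+1 states while reading its first |Q| symbols,
so by pigeonhole some state repeats, giving the loop that can be pumped.
Here |Q| = 9
Therefore the proof uses p = 9

9


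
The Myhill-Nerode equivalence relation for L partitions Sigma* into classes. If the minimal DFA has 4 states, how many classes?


Myhill-Nerode theorem:
Number of equivalence classes = number of states in minimal DFA
Minimal DFA states = 4
Therefore equivalence classes = 4

4


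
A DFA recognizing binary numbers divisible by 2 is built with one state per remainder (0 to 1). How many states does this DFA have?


Divisibility by 2 is tracked via the remainder mod 2: 0, 1, ..., 1
The construction assigns one state to each remainder
Number of remainders = 2

2


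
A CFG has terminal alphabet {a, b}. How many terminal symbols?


Terminal symbols: a, b
Counting each: a (#1), b (#2)
Total = 2

2


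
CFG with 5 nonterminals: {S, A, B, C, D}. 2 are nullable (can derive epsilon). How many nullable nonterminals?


Nonterminals: {S, A, B, C, D}
A nonterminal is nullable if it can derive epsilon
Counting nullable nonterminals: 2
Total nullable = 2

2


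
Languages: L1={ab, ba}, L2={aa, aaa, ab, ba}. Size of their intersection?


L1 = {ab, ba}
L2 = {aa, aaa, ab, ba}
Checking each string in L1 against L2:
  'ab': in L2? Yes
  'ba': in L2? Yes
Intersection = {ab, ba}
|L1 ∩ L2| = 2

2


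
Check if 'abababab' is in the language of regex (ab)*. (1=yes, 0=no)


Pattern: (ab)*
String: 'abababab'
Pattern requires: zero or more repetitions of 'ab'
Pairs: ['ab', 'ab', 'ab', 'ab']
All pairs are 'ab'? Yes
Result: 1

1


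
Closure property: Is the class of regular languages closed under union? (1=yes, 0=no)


Regular languages are closed under all standard operations:
- Union: Yes (product construction)
- Intersection: Yes (product construction)
- Complement: Yes (swap accept/reject)
- Concatenation: Yes (NFA construction)
Operation: union -> Closed

1


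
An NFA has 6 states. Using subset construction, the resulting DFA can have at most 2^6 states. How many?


NFA has 6 states
Subset construction: each DFA state = subset of NFA states
Maximum subsets = 2^6
2^6 = 64

64


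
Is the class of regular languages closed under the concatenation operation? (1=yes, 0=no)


Regular languages are closed under:
- Union (DFA product construction)
- Intersection (DFA product construction)
- Complement (swap accept/reject states)
- Concatenation (NFA construction)
- Kleene star (NFA construction)
concatenation is in this list
Therefore: closed

1


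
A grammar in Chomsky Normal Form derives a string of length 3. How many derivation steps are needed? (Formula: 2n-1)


Chomsky Normal Form derivation:
String length n = 3
Each step either:
  - Splits a nonterminal into two (n-1 such steps)
  - Converts a nonterminal to terminal (n such steps)
Total = (n-1) + n = 2n - 1
= 2(3) - 1
= 6 - 1
= 5

5


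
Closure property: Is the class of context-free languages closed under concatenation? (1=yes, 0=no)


CFL closure properties:
  Closed under: union, concatenation, Kleene star
  NOT closed under: intersection, complement
Operation 'concatenation' is in closed list -> Yes (closed)

1


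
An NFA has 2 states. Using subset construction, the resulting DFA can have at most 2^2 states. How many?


NFA has 2 states
Subset construction: each DFA state = subset of NFA states
Maximum subsets = 2^2
2^2 = 4

4


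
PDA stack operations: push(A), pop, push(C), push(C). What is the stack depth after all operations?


Tracing stack operations:
  push(A) -> stack = [A], depth=1
  pop -> removed A, stack = [], depth=0
  push(C) -> stack = [C], depth=1
  push(C) -> stack = [C,C], depth=2
Final depth = 2

2


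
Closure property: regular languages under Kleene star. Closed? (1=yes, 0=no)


Regular languages are closed under:
- Union (DFA product construction)
- Intersection (DFA product construction)
- Complement (swap accept/reject states)
- Concatenation (NFA construction)
- Kleene star (NFA construction)
Kleene star is in this list
Therefore: closed

1


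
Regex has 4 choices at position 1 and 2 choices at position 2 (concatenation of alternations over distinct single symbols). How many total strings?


First group: 4 alternatives
Second group: 2 alternatives
Concatenation: each choice from group 1 pairs with each from group 2
Total = 4 x 2 = 8

8


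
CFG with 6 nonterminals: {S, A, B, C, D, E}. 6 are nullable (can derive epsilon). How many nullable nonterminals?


Nonterminals: {S, A, B, C, D, E}
A nonterminal is nullable if it can derive epsilon
Counting nullable nonterminals: 6
Total nullable = 6

6


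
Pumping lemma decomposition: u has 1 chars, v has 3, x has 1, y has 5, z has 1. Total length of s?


|s| = |u| + |v| + |x| + |y| + |z|
= 1 + 3 + 1 + 5 + 1
= 4 + 1 + 6
= 5 + 6
= 11

11


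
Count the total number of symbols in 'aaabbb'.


String: 'aaabbb'
Counting characters:
  'a' appears 3 time(s)
  'b' appears 3 time(s)
Total length = 3 + 3 = 6

6


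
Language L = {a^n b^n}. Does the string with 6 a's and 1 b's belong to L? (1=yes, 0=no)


Language requires equal numbers of a's and b's
PDA pushes for each 'a', pops for each 'b'
Number of a's = 6
Number of b's = 1
6 != 1 -> Reject

0


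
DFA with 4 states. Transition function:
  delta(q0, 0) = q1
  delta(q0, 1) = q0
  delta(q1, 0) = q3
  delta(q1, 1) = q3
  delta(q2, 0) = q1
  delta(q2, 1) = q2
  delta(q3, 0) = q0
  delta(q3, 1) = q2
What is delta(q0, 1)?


Looking up transition function:
delta(q0, 1) in the table
Row: q0, Column: 1
Result: q0

q0


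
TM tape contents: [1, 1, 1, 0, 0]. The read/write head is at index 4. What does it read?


Tape: [1, 1, 1, 0, 0]
Positions: 0 1 2 3 4
Values:    1 1 1 0 0
Head at position 4
tape[4] = 0

0


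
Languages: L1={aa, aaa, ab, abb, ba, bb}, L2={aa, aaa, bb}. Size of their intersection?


L1 = {aa, aaa, ab, abb, ba, bb}
L2 = {aa, aaa, bb}
Checking each string in L1 against L2:
  'aa': in L2? Yes
  'aaa': in L2? Yes
  'ab': in L2? No
  'abb': in L2? No
  'ba': in L2? No
  'bb': in L2? Yes
Intersection = {aa, aaa, bb}
|L1 ∩ L2| = 3

3


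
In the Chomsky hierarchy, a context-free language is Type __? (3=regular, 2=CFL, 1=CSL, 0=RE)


Chomsky hierarchy levels:
  Type 3: Regular (DFA/NFA/regex)
  Type 2: Context-free (PDA)
  Type 1: Context-sensitive
  Type 0: Recursively enumerable (TM)
'context-free' corresponds to Type 2

2


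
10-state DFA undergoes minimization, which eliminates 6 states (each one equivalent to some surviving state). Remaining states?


Original DFA: 10 states
Redundant states removed: 6
Minimized states = original - removed
= 10 - 6
= 4

4


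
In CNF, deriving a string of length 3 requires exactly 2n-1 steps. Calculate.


Chomsky Normal Form derivation:
String length n = 3
Each step either:
  - Splits a nonterminal into two (n-1 such steps)
  - Converts a nonterminal to terminal (n such steps)
Total = (n-1) + n = 2n - 1
= 2(3) - 1
= 6 - 1
= 5

5


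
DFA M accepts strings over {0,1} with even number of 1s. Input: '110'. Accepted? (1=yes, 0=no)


DFA has 2 states: q_even (start, accept=yes) and q_odd
Processing string '110' character by character:
  Position 0: read '1', 1-count=1 -> q_odd
  Position 1: read '1', 1-count=2 -> q_even
  Position 2: read '0', 1-count=2 -> q_even (no change)
Final state: q_even, total 1s = 2 (even); the DFA requires an even count -> accept

1


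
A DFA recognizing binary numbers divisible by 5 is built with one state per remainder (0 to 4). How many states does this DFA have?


Divisibility by 5 is tracked via the remainder mod 5: 0, 1, ..., 4
The construction assigns one state to each remainder
Number of remainders = 5

5


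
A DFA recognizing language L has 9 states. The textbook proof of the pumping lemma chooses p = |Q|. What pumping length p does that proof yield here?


Pumping lemma for regular languages (standard proof):
Take p = |Q|, the number of DFA states.
Any string of length >= |Q| passes through |Q|+1 states while reading its first |Q| symbols,
so by pigeonhole some state repeats, giving the loop that can be pumped.
Here |Q| = 9
Therefore the proof uses p = 9

9


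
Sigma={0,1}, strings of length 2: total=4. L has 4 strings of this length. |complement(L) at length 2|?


Alphabet: {0,1}
String length: 2
Total strings of length 2 = 2^2 = 4
Strings in L = 4
Complement = total - |L|
= 4 - 4
= 0

0


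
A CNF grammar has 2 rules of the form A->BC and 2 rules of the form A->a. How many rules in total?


CNF allows two rule forms:
  A -> BC (binary): 2 rules
  A -> a (terminal): 2 rules
Total = 2 + 2 = 4

4


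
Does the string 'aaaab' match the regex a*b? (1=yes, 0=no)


Pattern: a*b
String: 'aaaab'
Pattern requires: zero or more 'a's followed by exactly one 'b'
Found 4 leading 'a's
Remaining: 'b'
Remaining is exactly 'b' -> match
Result: 1

1


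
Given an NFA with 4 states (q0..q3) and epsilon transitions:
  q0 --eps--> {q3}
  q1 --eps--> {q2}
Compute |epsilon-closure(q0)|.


Starting from q0
Initialize closure = {q0}
Follow epsilon from q0 -> add q3
Final closure: {q0, q3}
Size = 2

2


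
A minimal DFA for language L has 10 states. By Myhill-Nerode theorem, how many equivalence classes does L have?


Myhill-Nerode theorem:
Number of equivalence classes = number of states in minimal DFA
Minimal DFA states = 10
Therefore equivalence classes = 10

10


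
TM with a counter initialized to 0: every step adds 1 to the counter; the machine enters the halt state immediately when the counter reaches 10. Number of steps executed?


Counter starts at 0. Counting sequence:
  Step 1: counter = 1
  Step 2: counter = 2
  Step 3: counter = 3
  Step 4: counter = 4
  Step 5: counter = 5
  Step 6: counter = 6
  ...
  Step 10: counter = 10
Counter reached 10 -> halt
Total steps = 10

10


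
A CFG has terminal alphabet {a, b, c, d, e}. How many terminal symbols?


Terminal symbols: a, b, c, d, e
Counting each: a (#1), b (#2), c (#3), d (#4), e (#5)
Total = 5

5
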